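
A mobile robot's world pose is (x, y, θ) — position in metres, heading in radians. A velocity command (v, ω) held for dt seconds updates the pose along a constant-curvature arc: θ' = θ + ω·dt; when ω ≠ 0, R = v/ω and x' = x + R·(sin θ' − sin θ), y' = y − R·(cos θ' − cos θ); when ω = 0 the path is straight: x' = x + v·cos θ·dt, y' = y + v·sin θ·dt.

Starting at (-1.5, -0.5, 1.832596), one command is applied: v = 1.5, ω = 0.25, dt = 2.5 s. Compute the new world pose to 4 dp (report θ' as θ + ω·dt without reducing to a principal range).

θ' = 1.8326 + 0.25·2.5 = 2.4576
R = v/ω = 1.5/0.25 = 6.0000
x' = -1.5 + 6.0000·(sin 2.4576 − sin 1.8326) = -3.5042
y' = -0.5 − 6.0000·(cos 2.4576 − cos 1.8326) = 2.5974

(-3.5042, 2.5974, 2.4576)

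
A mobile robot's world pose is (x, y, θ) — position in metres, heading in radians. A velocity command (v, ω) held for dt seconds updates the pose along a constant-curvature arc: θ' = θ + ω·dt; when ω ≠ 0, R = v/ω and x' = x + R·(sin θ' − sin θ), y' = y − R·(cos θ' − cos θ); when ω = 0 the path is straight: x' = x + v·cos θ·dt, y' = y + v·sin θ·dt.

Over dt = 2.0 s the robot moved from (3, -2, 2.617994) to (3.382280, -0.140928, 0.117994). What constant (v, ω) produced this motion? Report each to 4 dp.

Δθ = 0.117994 − 2.617994 = -2.500000
ω = Δθ/dt = -2.500000/2.0 = -1.2500
R = −Δy/(cos θ' − cos θ) = -1.0000
v = R·ω = -1.0000·-1.2500 = 1.2500

v = 1.2500, ω = -1.2500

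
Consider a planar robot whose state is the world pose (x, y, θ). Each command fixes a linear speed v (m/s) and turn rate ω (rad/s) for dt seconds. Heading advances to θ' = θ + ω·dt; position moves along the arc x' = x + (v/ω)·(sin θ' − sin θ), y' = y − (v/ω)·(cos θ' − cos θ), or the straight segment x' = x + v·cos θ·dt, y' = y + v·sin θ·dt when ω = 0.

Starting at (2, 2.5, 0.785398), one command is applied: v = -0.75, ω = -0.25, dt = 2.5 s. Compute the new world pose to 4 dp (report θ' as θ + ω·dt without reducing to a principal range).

θ' = 0.7854 + -0.25·2.5 = 0.1604
R = v/ω = -0.75/-0.25 = 3.0000
x' = 2 + 3.0000·(sin 0.1604 − sin 0.7854) = 0.3578
y' = 2.5 − 3.0000·(cos 0.1604 − cos 0.7854) = 1.6598

(0.3578, 1.6598, 0.1604)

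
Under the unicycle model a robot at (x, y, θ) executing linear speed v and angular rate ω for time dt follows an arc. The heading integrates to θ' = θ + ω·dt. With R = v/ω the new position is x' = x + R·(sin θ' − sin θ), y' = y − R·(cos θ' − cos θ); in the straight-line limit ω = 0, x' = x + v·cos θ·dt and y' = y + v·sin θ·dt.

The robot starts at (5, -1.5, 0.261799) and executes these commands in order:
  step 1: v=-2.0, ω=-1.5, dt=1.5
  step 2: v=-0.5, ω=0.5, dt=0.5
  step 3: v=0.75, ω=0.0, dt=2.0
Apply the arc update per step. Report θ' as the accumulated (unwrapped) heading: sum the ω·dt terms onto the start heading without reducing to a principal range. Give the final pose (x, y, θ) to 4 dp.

(3.2580, -0.9118, -1.7382)

step 1: θ'=-1.9882 (R=1.3333) → pose (3.4360, 0.3284, -1.9882)
step 2: θ'=-1.7382 (R=-1.0000) → pose (3.5079, 0.5672, -1.7382)
step 3: θ'=-1.7382 (straight) → pose (3.2580, -0.9118, -1.7382)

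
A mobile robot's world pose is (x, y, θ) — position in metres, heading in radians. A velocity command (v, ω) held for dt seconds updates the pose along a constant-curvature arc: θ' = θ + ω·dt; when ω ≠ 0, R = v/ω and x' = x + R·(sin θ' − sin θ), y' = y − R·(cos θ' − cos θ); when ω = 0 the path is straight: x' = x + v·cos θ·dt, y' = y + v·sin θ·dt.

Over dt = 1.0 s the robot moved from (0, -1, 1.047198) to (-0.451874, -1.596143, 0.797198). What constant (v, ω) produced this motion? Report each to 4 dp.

Δθ = 0.797198 − 1.047198 = -0.250000
ω = Δθ/dt = -0.250000/1.0 = -0.2500
R = −Δy/(cos θ' − cos θ) = 3.0000
v = R·ω = 3.0000·-0.2500 = -0.7500

v = -0.7500, ω = -0.2500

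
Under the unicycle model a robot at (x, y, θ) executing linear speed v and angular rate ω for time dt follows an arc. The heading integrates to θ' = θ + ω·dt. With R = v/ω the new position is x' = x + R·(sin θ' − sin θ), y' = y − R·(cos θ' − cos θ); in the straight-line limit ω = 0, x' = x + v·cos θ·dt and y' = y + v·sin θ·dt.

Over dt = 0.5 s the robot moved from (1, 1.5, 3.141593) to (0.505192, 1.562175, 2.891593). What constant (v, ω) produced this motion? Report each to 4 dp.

Δθ = 2.891593 − 3.141593 = -0.250000
ω = Δθ/dt = -0.250000/0.5 = -0.5000
R = Δx/(sin θ' − sin θ) = -2.0000
v = R·ω = -2.0000·-0.5000 = 1.0000

v = 1.0000, ω = -0.5000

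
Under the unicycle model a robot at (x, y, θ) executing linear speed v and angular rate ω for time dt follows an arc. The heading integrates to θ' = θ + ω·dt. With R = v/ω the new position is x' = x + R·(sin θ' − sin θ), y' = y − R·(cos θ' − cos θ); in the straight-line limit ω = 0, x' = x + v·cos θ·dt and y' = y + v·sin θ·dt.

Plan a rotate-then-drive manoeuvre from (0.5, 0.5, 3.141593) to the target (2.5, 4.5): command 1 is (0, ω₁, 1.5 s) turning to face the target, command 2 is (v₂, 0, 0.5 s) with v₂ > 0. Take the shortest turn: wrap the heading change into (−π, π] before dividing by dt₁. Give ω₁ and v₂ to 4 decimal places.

heading to target = atan2(4.5−0.5, 2.5−0.5) = 1.1071
Δθ = wrap(1.1071 − 3.1416) = -2.0344; ω₁ = Δθ/dt₁ = -1.3563
distance = √((2.5−0.5)² + (4.5−0.5)²) = 4.4721; v₂ = distance/dt₂ = 8.9443

ω₁ = -1.3563, v₂ = 8.9443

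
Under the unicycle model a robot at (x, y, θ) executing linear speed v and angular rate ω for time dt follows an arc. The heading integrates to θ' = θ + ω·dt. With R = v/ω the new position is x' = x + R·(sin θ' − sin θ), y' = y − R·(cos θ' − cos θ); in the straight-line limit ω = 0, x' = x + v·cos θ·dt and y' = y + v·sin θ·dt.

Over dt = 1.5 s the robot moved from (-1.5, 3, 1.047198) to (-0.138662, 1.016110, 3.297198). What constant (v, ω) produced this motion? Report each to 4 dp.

Δθ = 3.297198 − 1.047198 = 2.250000
ω = Δθ/dt = 2.250000/1.5 = 1.5000
R = −Δy/(cos θ' − cos θ) = -1.3333
v = R·ω = -1.3333·1.5000 = -2.0000

v = -2.0000, ω = 1.5000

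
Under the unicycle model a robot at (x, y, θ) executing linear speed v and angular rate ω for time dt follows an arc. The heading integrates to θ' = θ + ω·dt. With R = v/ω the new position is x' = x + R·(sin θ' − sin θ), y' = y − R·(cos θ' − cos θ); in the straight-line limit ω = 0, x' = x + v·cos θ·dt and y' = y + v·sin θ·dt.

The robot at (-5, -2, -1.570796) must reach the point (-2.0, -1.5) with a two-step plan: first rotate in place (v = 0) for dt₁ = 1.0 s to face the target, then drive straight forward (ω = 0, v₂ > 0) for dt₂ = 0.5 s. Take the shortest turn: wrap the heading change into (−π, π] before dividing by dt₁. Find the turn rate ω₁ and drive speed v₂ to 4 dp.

heading to target = atan2(-1.5−-2, -2−-5) = 0.1651
Δθ = wrap(0.1651 − -1.5708) = 1.7359; ω₁ = Δθ/dt₁ = 1.7359
distance = √((-2−-5)² + (-1.5−-2)²) = 3.0414; v₂ = distance/dt₂ = 6.0828

ω₁ = 1.7359, v₂ = 6.0828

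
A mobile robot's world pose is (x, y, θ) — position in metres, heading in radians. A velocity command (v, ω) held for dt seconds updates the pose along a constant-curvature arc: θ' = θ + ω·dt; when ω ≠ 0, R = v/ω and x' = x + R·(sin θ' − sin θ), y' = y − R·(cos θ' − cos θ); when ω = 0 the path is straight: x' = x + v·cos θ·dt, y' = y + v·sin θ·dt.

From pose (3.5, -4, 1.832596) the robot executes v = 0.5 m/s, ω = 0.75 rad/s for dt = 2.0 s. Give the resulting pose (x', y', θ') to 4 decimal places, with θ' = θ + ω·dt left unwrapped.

θ' = 1.8326 + 0.75·2.0 = 3.3326
R = v/ω = 0.5/0.75 = 0.6667
x' = 3.5 + 0.6667·(sin 3.3326 − sin 1.8326) = 2.7295
y' = -4 − 0.6667·(cos 3.3326 − cos 1.8326) = -3.5180

(2.7295, -3.5180, 3.3326)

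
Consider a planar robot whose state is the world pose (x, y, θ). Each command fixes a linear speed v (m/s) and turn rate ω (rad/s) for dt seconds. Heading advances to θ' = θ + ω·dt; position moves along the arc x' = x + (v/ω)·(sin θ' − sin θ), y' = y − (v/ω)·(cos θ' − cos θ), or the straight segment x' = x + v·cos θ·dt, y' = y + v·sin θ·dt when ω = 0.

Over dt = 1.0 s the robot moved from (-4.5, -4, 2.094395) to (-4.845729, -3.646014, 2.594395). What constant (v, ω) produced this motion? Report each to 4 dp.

v = 0.5000, ω = 0.5000

Δθ = 2.594395 − 2.094395 = 0.500000
ω = Δθ/dt = 0.500000/1.0 = 0.5000
R = −Δy/(cos θ' − cos θ) = 1.0000
v = R·ω = 1.0000·0.5000 = 0.5000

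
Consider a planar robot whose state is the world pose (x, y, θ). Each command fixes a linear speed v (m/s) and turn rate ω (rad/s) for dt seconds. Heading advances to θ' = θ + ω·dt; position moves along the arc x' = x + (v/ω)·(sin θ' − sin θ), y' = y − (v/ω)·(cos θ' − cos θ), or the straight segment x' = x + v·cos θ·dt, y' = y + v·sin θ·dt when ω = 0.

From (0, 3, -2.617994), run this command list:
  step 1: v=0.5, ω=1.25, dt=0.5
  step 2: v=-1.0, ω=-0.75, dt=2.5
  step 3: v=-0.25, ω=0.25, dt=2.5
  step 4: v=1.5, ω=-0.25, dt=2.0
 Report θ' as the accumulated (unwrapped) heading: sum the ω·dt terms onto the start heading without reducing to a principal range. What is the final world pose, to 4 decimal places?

step 1: θ'=-1.9930 (R=0.4000) → pose (-0.1649, 2.8175, -1.9930)
step 2: θ'=-3.8680 (R=1.3333) → pose (1.9370, 3.2679, -3.8680)
step 3: θ'=-3.2430 (R=-1.0000) → pose (2.4999, 3.0206, -3.2430)
step 4: θ'=-3.7430 (R=-6.0000) → pose (-0.2875, 4.0425, -3.7430)

(-0.2875, 4.0425, -3.7430)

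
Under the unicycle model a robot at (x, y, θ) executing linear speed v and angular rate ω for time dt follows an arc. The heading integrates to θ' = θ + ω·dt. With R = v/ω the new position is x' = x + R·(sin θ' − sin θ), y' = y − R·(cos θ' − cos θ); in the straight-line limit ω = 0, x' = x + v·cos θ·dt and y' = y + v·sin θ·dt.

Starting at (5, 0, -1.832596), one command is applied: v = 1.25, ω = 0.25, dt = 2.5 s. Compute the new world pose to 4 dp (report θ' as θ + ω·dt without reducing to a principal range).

(5.1558, -3.0704, -1.2076)

θ' = -1.8326 + 0.25·2.5 = -1.2076
R = v/ω = 1.25/0.25 = 5.0000
x' = 5 + 5.0000·(sin -1.2076 − sin -1.8326) = 5.1558
y' = 0 − 5.0000·(cos -1.2076 − cos -1.8326) = -3.0704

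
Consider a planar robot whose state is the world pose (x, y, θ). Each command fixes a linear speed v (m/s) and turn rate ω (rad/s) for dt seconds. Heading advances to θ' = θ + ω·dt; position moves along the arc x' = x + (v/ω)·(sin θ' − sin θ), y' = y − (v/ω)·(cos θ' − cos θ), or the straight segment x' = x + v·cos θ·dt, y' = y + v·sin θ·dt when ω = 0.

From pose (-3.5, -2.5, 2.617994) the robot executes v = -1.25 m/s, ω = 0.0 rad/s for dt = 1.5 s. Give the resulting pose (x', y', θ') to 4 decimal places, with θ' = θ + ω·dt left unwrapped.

(-1.8762, -3.4375, 2.6180)

θ' = 2.6180 + 0.0·1.5 = 2.6180
ω = 0 → straight: x' = -3.5 + -1.25·cos(2.6180)·1.5 = -1.8762
y' = -2.5 + -1.25·sin(2.6180)·1.5 = -3.4375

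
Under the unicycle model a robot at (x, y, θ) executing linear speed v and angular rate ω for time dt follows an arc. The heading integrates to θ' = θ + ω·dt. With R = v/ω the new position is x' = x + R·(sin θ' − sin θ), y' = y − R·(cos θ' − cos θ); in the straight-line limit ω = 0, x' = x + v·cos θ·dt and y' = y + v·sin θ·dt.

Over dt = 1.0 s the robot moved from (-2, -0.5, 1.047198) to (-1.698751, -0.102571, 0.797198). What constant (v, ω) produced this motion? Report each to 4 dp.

Δθ = 0.797198 − 1.047198 = -0.250000
ω = Δθ/dt = -0.250000/1.0 = -0.2500
R = −Δy/(cos θ' − cos θ) = -2.0000
v = R·ω = -2.0000·-0.2500 = 0.5000

v = 0.5000, ω = -0.2500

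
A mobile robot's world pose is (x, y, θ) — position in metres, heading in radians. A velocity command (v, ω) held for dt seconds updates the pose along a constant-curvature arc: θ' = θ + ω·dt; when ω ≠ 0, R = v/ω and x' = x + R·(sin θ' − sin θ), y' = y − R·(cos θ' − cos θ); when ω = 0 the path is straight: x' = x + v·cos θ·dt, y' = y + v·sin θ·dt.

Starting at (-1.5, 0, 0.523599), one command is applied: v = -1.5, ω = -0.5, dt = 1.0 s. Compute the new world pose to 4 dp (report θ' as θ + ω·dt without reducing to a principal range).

θ' = 0.5236 + -0.5·1.0 = 0.0236
R = v/ω = -1.5/-0.5 = 3.0000
x' = -1.5 + 3.0000·(sin 0.0236 − sin 0.5236) = -2.9292
y' = 0 − 3.0000·(cos 0.0236 − cos 0.5236) = -0.4011

(-2.9292, -0.4011, 0.0236)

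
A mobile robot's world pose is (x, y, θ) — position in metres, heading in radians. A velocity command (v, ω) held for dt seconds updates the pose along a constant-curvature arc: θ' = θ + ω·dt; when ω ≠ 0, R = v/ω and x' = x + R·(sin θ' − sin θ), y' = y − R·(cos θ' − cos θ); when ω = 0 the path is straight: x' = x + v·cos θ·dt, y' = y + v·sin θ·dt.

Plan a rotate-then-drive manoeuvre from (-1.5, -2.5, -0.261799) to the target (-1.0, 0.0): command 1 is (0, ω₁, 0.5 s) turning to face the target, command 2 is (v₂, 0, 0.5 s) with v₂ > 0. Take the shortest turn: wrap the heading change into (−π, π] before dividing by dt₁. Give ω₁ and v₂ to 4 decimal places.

ω₁ = 3.2704, v₂ = 5.0990

heading to target = atan2(0−-2.5, -1−-1.5) = 1.3734
Δθ = wrap(1.3734 − -0.2618) = 1.6352; ω₁ = Δθ/dt₁ = 3.2704
distance = √((-1−-1.5)² + (0−-2.5)²) = 2.5495; v₂ = distance/dt₂ = 5.0990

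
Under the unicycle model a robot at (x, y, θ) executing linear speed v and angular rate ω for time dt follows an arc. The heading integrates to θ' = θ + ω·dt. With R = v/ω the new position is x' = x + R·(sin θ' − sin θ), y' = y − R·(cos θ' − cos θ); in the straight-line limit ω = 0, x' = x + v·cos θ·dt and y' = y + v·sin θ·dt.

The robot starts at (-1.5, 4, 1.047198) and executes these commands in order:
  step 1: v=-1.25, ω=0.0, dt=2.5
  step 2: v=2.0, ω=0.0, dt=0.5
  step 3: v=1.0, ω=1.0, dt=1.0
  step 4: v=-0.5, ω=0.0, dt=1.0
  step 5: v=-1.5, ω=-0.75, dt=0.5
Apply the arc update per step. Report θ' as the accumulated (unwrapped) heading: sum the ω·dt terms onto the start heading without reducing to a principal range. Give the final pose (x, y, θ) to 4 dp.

(-2.0982, 1.9592, 1.6722)

step 1: θ'=1.0472 (straight) → pose (-3.0625, 1.2937, 1.0472)
step 2: θ'=1.0472 (straight) → pose (-2.5625, 2.1597, 1.0472)
step 3: θ'=2.0472 (R=1.0000) → pose (-2.5399, 3.1183, 2.0472)
step 4: θ'=2.0472 (straight) → pose (-2.3106, 2.6740, 2.0472)
step 5: θ'=1.6722 (R=2.0000) → pose (-2.0982, 1.9592, 1.6722)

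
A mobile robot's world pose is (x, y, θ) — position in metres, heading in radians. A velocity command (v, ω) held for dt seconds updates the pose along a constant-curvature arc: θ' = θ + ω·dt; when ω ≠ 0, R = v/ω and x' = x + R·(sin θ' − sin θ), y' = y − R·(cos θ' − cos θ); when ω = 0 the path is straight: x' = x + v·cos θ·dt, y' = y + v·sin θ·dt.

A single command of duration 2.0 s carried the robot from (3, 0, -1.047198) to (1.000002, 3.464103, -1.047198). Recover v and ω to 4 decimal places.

Δθ = -1.047198 − -1.047198 = 0.000000
ω = Δθ/dt = 0.000000/2.0 = 0.0000
ω = 0 → v = (Δx·cos θ + Δy·sin θ)/dt = -2.0000

v = -2.0000, ω = 0.0000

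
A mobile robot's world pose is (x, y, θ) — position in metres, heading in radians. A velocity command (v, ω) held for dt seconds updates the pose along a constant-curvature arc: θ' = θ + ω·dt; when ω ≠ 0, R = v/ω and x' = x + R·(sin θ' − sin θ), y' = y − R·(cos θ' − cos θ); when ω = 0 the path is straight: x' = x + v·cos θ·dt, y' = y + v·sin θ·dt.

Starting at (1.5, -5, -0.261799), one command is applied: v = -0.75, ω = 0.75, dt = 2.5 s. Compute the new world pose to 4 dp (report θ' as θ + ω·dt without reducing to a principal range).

θ' = -0.2618 + 0.75·2.5 = 1.6132
R = v/ω = -0.75/0.75 = -1.0000
x' = 1.5 + -1.0000·(sin 1.6132 − sin -0.2618) = 0.2421
y' = -5 − -1.0000·(cos 1.6132 − cos -0.2618) = -6.0083

(0.2421, -6.0083, 1.6132)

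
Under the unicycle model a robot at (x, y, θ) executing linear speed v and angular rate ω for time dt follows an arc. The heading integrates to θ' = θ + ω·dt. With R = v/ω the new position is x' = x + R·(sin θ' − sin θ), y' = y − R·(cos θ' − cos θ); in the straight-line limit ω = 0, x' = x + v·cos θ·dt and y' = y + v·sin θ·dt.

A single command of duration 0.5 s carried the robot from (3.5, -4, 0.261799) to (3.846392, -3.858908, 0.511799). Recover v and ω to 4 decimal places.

Δθ = 0.511799 − 0.261799 = 0.250000
ω = Δθ/dt = 0.250000/0.5 = 0.5000
R = Δx/(sin θ' − sin θ) = 1.5000
v = R·ω = 1.5000·0.5000 = 0.7500

v = 0.7500, ω = 0.5000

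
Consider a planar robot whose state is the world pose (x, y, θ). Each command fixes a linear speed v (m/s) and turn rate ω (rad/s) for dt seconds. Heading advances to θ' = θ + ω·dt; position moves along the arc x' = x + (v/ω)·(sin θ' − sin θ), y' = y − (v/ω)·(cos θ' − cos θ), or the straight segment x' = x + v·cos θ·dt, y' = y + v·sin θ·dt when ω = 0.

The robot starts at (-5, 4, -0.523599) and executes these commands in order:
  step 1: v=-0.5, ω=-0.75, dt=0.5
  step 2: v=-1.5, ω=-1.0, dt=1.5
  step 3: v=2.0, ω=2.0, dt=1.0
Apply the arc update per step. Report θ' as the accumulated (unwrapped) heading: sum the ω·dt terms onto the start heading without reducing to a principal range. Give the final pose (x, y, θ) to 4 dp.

(-4.7410, 4.5429, -0.3986)

step 1: θ'=-0.8986 (R=0.6667) → pose (-5.1883, 4.1622, -0.8986)
step 2: θ'=-2.3986 (R=1.5000) → pose (-5.0294, 6.2009, -2.3986)
step 3: θ'=-0.3986 (R=1.0000) → pose (-4.7410, 4.5429, -0.3986)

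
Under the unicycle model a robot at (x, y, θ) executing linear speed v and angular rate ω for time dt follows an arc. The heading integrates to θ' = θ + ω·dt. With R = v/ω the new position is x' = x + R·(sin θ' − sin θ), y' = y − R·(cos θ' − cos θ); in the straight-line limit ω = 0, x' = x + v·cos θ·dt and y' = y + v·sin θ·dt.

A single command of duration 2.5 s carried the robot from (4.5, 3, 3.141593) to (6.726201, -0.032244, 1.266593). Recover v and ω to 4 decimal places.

v = -1.7500, ω = -0.7500

Δθ = 1.266593 − 3.141593 = -1.875000
ω = Δθ/dt = -1.875000/2.5 = -0.7500
R = −Δy/(cos θ' − cos θ) = 2.3333
v = R·ω = 2.3333·-0.7500 = -1.7500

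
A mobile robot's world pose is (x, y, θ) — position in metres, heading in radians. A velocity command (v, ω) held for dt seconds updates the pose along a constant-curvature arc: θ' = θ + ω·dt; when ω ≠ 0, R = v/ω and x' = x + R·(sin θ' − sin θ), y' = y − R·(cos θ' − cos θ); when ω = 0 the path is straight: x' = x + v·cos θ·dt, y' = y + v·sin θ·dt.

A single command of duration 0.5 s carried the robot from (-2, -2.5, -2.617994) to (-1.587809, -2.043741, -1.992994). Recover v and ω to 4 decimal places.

Δθ = -1.992994 − -2.617994 = 0.625000
ω = Δθ/dt = 0.625000/0.5 = 1.2500
R = −Δy/(cos θ' − cos θ) = -1.0000
v = R·ω = -1.0000·1.2500 = -1.2500

v = -1.2500, ω = 1.2500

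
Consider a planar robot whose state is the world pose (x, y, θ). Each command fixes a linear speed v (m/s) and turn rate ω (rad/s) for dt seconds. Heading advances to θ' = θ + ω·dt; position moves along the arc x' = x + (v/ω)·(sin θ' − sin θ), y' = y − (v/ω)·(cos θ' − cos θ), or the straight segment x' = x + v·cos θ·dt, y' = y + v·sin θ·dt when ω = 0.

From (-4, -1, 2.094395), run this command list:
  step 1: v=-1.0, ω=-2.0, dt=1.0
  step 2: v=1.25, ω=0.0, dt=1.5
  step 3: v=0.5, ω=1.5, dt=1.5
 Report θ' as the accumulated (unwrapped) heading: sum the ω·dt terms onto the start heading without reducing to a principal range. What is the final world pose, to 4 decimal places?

(-2.3122, -1.0063, 2.3444)

step 1: θ'=0.0944 (R=0.5000) → pose (-4.3859, -1.7478, 0.0944)
step 2: θ'=0.0944 (straight) → pose (-2.5192, -1.5710, 0.0944)
step 3: θ'=2.3444 (R=0.3333) → pose (-2.3122, -1.0063, 2.3444)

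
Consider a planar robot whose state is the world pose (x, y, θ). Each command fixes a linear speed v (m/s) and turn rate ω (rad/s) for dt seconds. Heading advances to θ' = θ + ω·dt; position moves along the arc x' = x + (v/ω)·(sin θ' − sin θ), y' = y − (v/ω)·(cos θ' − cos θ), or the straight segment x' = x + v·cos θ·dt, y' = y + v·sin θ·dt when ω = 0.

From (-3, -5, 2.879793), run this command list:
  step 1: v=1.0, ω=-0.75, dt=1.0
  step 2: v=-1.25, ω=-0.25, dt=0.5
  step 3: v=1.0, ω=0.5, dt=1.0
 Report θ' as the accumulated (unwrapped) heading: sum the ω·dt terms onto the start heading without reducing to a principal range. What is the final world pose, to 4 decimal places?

step 1: θ'=2.1298 (R=-1.3333) → pose (-3.7853, -4.4192, 2.1298)
step 2: θ'=2.0048 (R=5.0000) → pose (-3.4878, -4.9684, 2.0048)
step 3: θ'=2.5048 (R=2.0000) → pose (-4.1131, -4.2014, 2.5048)

(-4.1131, -4.2014, 2.5048)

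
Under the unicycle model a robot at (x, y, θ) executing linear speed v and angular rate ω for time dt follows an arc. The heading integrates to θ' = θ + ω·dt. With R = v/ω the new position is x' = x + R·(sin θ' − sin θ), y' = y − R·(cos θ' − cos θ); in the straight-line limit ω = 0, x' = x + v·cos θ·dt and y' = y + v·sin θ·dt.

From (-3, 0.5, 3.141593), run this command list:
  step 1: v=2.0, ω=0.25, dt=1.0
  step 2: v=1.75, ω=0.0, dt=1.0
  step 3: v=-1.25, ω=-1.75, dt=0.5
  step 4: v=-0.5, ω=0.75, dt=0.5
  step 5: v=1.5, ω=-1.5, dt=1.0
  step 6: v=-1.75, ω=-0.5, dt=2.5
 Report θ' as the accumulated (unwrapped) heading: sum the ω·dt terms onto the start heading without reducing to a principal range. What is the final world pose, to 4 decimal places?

(-9.5417, -2.0937, 0.1416)

step 1: θ'=3.3916 (R=8.0000) → pose (-4.9792, 0.2513, 3.3916)
step 2: θ'=3.3916 (straight) → pose (-6.6748, -0.1817, 3.3916)
step 3: θ'=2.5166 (R=0.7143) → pose (-6.0802, -0.2945, 2.5166)
step 4: θ'=2.8916 (R=-0.6667) → pose (-5.8551, -0.3998, 2.8916)
step 5: θ'=1.3916 (R=-1.0000) → pose (-6.5916, 0.7474, 1.3916)
step 6: θ'=0.1416 (R=3.5000) → pose (-9.5417, -2.0937, 0.1416)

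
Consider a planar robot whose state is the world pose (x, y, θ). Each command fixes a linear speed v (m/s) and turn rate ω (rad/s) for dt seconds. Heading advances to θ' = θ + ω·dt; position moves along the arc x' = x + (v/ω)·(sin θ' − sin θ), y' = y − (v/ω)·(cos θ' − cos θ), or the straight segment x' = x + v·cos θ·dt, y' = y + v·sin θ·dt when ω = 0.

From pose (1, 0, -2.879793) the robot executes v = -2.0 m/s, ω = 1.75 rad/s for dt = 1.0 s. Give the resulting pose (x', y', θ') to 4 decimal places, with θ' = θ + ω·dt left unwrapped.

(1.7377, 1.5917, -1.1298)

θ' = -2.8798 + 1.75·1.0 = -1.1298
R = v/ω = -2.0/1.75 = -1.1429
x' = 1 + -1.1429·(sin -1.1298 − sin -2.8798) = 1.7377
y' = 0 − -1.1429·(cos -1.1298 − cos -2.8798) = 1.5917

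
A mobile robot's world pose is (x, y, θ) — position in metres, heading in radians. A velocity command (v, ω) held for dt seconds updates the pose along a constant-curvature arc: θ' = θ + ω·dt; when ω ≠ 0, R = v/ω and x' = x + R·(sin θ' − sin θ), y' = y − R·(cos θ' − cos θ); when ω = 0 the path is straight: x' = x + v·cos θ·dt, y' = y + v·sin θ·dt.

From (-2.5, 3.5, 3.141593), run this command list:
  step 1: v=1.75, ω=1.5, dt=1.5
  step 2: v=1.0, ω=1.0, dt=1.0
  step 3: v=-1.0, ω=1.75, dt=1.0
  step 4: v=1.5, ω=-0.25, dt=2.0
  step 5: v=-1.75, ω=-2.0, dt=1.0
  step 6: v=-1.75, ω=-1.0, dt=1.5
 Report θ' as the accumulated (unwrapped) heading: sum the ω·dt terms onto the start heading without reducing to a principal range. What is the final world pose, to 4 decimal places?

step 1: θ'=5.3916 (R=1.1667) → pose (-3.4078, 1.6005, 5.3916)
step 2: θ'=6.3916 (R=1.0000) → pose (-2.5215, 1.2345, 6.3916)
step 3: θ'=8.1416 (R=-0.5714) → pose (-3.0076, 0.5043, 8.1416)
step 4: θ'=7.6416 (R=-6.0000) → pose (-3.1192, 3.4711, 7.6416)
step 5: θ'=5.6416 (R=0.8750) → pose (-4.4983, 2.9545, 5.6416)
step 6: θ'=4.1416 (R=1.7500) → pose (-4.9235, 5.3021, 4.1416)

(-4.9235, 5.3021, 4.1416)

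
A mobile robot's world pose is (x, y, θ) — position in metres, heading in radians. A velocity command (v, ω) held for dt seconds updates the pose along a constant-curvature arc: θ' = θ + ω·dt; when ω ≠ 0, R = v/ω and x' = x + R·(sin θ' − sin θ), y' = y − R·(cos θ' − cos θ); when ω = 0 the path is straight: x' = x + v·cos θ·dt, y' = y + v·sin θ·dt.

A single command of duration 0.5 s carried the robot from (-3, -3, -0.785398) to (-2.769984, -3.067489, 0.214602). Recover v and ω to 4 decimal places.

v = 0.5000, ω = 2.0000

Δθ = 0.214602 − -0.785398 = 1.000000
ω = Δθ/dt = 1.000000/0.5 = 2.0000
R = Δx/(sin θ' − sin θ) = 0.2500
v = R·ω = 0.2500·2.0000 = 0.5000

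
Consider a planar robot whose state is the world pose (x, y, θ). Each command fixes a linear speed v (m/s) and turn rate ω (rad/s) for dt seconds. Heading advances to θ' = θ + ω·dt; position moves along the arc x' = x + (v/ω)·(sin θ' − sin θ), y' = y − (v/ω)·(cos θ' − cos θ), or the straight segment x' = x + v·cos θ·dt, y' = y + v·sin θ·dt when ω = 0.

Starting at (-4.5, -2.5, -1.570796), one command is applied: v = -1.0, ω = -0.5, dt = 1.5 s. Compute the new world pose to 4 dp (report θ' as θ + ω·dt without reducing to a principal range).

(-3.9634, -1.1367, -2.3208)

θ' = -1.5708 + -0.5·1.5 = -2.3208
R = v/ω = -1.0/-0.5 = 2.0000
x' = -4.5 + 2.0000·(sin -2.3208 − sin -1.5708) = -3.9634
y' = -2.5 − 2.0000·(cos -2.3208 − cos -1.5708) = -1.1367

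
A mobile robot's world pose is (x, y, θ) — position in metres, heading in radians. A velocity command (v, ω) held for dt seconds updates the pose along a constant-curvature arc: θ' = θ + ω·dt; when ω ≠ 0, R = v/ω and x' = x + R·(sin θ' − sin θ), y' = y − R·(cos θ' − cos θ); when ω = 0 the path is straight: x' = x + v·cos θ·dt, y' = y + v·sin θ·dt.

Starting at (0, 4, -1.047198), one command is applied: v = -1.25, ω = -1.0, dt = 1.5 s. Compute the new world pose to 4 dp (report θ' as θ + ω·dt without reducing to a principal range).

θ' = -1.0472 + -1.0·1.5 = -2.5472
R = v/ω = -1.25/-1.0 = 1.2500
x' = 0 + 1.2500·(sin -2.5472 − sin -1.0472) = 0.3825
y' = 4 − 1.2500·(cos -2.5472 − cos -1.0472) = 5.6606

(0.3825, 5.6606, -2.5472)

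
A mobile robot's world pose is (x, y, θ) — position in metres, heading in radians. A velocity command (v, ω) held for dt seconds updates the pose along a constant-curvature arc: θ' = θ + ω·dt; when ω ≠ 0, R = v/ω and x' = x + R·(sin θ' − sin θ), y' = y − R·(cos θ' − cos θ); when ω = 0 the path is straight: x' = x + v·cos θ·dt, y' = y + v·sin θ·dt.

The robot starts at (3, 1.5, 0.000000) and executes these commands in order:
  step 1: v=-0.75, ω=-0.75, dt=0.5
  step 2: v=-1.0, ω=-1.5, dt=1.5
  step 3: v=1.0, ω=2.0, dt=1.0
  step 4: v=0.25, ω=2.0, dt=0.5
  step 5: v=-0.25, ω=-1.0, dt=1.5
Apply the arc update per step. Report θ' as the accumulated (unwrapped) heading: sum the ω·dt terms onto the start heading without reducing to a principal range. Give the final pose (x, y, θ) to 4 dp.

step 1: θ'=-0.3750 (R=1.0000) → pose (2.6337, 1.5695, -0.3750)
step 2: θ'=-2.6250 (R=0.6667) → pose (2.5486, 2.7695, -2.6250)
step 3: θ'=-0.6250 (R=0.5000) → pose (2.5030, 1.9293, -0.6250)
step 4: θ'=0.3750 (R=0.1250) → pose (2.6220, 1.9143, 0.3750)
step 5: θ'=-1.1250 (R=0.2500) → pose (2.3048, 2.0392, -1.1250)

(2.3048, 2.0392, -1.1250)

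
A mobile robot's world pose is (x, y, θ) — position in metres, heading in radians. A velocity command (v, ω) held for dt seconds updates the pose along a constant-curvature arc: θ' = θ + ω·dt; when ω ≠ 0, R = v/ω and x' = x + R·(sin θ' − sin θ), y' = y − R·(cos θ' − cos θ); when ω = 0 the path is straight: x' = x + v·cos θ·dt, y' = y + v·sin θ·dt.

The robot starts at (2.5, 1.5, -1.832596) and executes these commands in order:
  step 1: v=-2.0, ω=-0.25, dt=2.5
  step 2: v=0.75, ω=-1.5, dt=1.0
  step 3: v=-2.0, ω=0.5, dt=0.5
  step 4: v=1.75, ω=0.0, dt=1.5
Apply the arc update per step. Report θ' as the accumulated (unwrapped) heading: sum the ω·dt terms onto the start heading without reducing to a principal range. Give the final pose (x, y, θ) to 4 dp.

step 1: θ'=-2.4576 (R=8.0000) → pose (5.1722, 5.6299, -2.4576)
step 2: θ'=-3.9576 (R=-0.5000) → pose (4.4921, 5.6748, -3.9576)
step 3: θ'=-3.7076 (R=-4.0000) → pose (5.2607, 5.0392, -3.7076)
step 4: θ'=-3.7076 (straight) → pose (3.0451, 6.4469, -3.7076)

(3.0451, 6.4469, -3.7076)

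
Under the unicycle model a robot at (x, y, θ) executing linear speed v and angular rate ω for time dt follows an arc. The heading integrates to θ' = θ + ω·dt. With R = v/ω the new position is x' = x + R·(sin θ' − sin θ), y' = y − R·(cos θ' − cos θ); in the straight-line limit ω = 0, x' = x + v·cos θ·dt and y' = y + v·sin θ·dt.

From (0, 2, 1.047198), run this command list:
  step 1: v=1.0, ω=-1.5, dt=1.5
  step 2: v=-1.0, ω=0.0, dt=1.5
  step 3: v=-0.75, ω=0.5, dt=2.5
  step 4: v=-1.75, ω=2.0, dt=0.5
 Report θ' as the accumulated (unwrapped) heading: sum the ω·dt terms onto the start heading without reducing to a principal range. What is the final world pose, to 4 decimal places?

step 1: θ'=-1.2028 (R=-0.6667) → pose (1.1994, 1.9065, -1.2028)
step 2: θ'=-1.2028 (straight) → pose (0.6598, 3.3061, -1.2028)
step 3: θ'=0.0472 (R=-1.5000) → pose (-0.8106, 4.2648, 0.0472)
step 4: θ'=1.0472 (R=-0.8750) → pose (-1.5271, 3.8283, 1.0472)

(-1.5271, 3.8283, 1.0472)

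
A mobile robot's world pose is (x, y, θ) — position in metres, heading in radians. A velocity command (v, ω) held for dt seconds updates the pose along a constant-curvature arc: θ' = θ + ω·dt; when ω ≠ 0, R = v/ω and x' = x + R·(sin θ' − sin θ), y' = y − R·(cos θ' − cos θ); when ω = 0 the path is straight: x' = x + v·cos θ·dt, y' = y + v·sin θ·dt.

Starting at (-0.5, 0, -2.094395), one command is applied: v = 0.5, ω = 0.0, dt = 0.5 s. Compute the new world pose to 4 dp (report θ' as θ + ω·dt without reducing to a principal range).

(-0.6250, -0.2165, -2.0944)

θ' = -2.0944 + 0.0·0.5 = -2.0944
ω = 0 → straight: x' = -0.5 + 0.5·cos(-2.0944)·0.5 = -0.6250
y' = 0 + 0.5·sin(-2.0944)·0.5 = -0.2165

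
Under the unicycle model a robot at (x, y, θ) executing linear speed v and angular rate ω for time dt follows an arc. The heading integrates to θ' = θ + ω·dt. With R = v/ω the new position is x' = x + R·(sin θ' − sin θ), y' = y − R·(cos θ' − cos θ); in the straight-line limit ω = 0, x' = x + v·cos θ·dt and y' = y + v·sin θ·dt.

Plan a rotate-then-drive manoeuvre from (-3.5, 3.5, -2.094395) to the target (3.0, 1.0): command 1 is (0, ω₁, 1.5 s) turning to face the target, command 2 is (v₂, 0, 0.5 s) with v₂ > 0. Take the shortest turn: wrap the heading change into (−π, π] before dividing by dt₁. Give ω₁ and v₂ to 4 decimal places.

heading to target = atan2(1−3.5, 3−-3.5) = -0.3672
Δθ = wrap(-0.3672 − -2.0944) = 1.7272; ω₁ = Δθ/dt₁ = 1.1515
distance = √((3−-3.5)² + (1−3.5)²) = 6.9642; v₂ = distance/dt₂ = 13.9284

ω₁ = 1.1515, v₂ = 13.9284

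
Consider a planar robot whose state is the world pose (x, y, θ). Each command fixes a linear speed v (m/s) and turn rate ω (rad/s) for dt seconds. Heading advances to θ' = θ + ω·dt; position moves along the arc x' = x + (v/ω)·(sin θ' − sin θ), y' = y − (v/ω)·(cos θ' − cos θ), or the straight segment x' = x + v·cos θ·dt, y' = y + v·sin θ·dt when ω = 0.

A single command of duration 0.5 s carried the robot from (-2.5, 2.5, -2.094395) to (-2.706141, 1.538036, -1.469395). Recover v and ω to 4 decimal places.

v = 2.0000, ω = 1.2500

Δθ = -1.469395 − -2.094395 = 0.625000
ω = Δθ/dt = 0.625000/0.5 = 1.2500
R = −Δy/(cos θ' − cos θ) = 1.6000
v = R·ω = 1.6000·1.2500 = 2.0000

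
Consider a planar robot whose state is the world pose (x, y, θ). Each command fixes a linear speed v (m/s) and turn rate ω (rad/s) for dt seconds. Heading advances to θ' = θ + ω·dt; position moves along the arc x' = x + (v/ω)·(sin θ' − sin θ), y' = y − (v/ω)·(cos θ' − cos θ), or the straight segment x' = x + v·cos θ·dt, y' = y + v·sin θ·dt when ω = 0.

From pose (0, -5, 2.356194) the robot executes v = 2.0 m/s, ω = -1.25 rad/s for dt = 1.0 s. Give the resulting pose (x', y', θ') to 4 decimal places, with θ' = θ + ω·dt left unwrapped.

(-0.2990, -3.1517, 1.1062)

θ' = 2.3562 + -1.25·1.0 = 1.1062
R = v/ω = 2.0/-1.25 = -1.6000
x' = 0 + -1.6000·(sin 1.1062 − sin 2.3562) = -0.2990
y' = -5 − -1.6000·(cos 1.1062 − cos 2.3562) = -3.1517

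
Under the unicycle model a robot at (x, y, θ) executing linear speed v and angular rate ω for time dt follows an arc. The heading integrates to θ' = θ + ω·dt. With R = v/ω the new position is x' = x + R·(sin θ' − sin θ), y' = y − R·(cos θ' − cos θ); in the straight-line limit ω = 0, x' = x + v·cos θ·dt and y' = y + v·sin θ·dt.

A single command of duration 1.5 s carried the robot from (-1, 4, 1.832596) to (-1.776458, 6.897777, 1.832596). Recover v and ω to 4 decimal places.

Δθ = 1.832596 − 1.832596 = 0.000000
ω = Δθ/dt = 0.000000/1.5 = 0.0000
ω = 0 → v = (Δx·cos θ + Δy·sin θ)/dt = 2.0000

v = 2.0000, ω = 0.0000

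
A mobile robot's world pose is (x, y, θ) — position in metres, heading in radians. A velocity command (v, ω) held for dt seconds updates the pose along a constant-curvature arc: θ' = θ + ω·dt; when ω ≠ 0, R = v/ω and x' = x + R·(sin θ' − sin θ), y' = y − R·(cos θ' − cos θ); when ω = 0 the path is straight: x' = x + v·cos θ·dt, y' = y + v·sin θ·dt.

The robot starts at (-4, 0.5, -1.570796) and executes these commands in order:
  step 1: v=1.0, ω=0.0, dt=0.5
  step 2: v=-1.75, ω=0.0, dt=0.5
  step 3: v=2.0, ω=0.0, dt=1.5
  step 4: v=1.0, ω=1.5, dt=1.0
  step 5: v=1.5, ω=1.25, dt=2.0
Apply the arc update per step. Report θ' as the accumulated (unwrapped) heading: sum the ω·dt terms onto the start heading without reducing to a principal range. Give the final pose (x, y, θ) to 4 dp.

(-2.5112, -0.6848, 2.4292)

step 1: θ'=-1.5708 (straight) → pose (-4.0000, 0.0000, -1.5708)
step 2: θ'=-1.5708 (straight) → pose (-4.0000, 0.8750, -1.5708)
step 3: θ'=-1.5708 (straight) → pose (-4.0000, -2.1250, -1.5708)
step 4: θ'=-0.0708 (R=0.6667) → pose (-3.3805, -2.7900, -0.0708)
step 5: θ'=2.4292 (R=1.2000) → pose (-2.5112, -0.6848, 2.4292)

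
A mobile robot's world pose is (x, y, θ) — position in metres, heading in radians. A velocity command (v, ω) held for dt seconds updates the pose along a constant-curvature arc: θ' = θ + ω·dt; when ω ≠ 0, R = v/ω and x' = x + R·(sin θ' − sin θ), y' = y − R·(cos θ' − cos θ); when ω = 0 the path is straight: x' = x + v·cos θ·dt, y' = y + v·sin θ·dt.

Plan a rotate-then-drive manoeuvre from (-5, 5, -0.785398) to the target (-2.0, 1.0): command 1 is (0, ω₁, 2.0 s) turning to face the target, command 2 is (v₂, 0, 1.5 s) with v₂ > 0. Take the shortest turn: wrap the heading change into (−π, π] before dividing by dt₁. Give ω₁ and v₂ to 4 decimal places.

heading to target = atan2(1−5, -2−-5) = -0.9273
Δθ = wrap(-0.9273 − -0.7854) = -0.1419; ω₁ = Δθ/dt₁ = -0.0709
distance = √((-2−-5)² + (1−5)²) = 5.0000; v₂ = distance/dt₂ = 3.3333

ω₁ = -0.0709, v₂ = 3.3333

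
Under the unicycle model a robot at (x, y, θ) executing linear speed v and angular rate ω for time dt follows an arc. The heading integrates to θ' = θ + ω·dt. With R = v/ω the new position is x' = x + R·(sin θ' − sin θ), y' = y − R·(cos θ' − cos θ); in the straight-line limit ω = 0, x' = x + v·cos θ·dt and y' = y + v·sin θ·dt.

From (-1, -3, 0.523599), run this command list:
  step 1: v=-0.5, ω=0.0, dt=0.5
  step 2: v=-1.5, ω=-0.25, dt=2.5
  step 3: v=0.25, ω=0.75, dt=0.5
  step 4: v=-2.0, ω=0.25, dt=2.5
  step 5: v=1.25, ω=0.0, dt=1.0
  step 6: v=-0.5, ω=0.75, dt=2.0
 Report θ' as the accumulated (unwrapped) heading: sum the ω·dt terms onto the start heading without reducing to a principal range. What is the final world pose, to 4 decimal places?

step 1: θ'=0.5236 (straight) → pose (-1.2165, -3.1250, 0.5236)
step 2: θ'=-0.1014 (R=6.0000) → pose (-4.8239, -3.8980, -0.1014)
step 3: θ'=0.2736 (R=0.3333) → pose (-4.7001, -3.8873, 0.2736)
step 4: θ'=0.8986 (R=-8.0000) → pose (-8.7981, -6.6081, 0.8986)
step 5: θ'=0.8986 (straight) → pose (-8.0197, -5.6301, 0.8986)
step 6: θ'=2.3986 (R=-0.6667) → pose (-7.9491, -6.5362, 2.3986)

(-7.9491, -6.5362, 2.3986)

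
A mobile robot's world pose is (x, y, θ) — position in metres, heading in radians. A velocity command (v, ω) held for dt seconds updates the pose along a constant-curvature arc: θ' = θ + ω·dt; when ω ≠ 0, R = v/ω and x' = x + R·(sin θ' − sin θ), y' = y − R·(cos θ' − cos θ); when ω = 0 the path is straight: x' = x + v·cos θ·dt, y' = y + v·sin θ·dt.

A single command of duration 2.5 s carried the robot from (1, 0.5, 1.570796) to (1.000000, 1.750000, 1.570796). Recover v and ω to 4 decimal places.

Δθ = 1.570796 − 1.570796 = 0.000000
ω = Δθ/dt = 0.000000/2.5 = 0.0000
ω = 0 → v = (Δx·cos θ + Δy·sin θ)/dt = 0.5000

v = 0.5000, ω = 0.0000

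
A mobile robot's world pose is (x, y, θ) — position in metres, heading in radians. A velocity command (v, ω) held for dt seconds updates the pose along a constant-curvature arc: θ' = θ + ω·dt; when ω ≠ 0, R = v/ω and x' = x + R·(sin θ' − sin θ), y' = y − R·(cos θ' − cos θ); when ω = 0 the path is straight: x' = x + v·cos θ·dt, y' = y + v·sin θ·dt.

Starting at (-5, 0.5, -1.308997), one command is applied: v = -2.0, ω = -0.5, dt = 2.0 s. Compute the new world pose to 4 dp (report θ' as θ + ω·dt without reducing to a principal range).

θ' = -1.3090 + -0.5·2.0 = -2.3090
R = v/ω = -2.0/-0.5 = 4.0000
x' = -5 + 4.0000·(sin -2.3090 − sin -1.3090) = -4.0950
y' = 0.5 − 4.0000·(cos -2.3090 − cos -1.3090) = 4.2271

(-4.0950, 4.2271, -2.3090)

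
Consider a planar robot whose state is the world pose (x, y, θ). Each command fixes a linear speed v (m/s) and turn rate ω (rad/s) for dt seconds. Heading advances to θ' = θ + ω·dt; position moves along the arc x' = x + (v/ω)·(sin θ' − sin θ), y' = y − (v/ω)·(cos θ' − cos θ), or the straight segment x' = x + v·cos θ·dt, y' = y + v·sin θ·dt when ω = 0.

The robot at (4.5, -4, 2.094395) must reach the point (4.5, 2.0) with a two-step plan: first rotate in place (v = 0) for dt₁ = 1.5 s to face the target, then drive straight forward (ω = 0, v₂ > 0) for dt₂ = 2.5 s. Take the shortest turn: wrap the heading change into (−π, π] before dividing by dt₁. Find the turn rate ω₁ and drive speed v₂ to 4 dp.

ω₁ = -0.3491, v₂ = 2.4000

heading to target = atan2(2−-4, 4.5−4.5) = 1.5708
Δθ = wrap(1.5708 − 2.0944) = -0.5236; ω₁ = Δθ/dt₁ = -0.3491
distance = √((4.5−4.5)² + (2−-4)²) = 6.0000; v₂ = distance/dt₂ = 2.4000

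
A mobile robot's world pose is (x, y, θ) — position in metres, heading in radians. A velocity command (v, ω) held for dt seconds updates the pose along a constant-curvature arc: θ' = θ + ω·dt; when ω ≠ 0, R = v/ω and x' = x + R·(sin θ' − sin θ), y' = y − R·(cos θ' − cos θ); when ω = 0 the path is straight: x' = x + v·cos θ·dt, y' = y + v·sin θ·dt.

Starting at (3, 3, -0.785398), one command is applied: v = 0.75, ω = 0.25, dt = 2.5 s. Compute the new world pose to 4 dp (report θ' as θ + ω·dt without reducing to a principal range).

θ' = -0.7854 + 0.25·2.5 = -0.1604
R = v/ω = 0.75/0.25 = 3.0000
x' = 3 + 3.0000·(sin -0.1604 − sin -0.7854) = 4.6422
y' = 3 − 3.0000·(cos -0.1604 − cos -0.7854) = 2.1598

(4.6422, 2.1598, -0.1604)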